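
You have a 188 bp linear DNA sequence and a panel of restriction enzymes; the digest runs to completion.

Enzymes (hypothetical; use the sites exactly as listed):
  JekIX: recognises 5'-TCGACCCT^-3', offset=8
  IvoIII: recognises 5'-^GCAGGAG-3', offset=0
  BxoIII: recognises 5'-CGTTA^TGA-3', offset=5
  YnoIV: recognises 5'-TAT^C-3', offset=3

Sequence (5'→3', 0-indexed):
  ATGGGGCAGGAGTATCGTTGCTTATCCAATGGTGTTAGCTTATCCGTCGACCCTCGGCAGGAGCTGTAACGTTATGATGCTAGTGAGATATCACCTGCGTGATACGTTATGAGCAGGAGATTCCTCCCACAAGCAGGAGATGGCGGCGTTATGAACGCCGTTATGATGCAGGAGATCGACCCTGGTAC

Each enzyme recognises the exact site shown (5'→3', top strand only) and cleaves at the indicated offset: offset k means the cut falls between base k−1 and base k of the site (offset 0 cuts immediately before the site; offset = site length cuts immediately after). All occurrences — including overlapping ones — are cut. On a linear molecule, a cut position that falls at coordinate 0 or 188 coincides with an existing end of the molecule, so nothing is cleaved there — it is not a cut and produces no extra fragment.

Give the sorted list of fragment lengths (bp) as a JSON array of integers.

Per-enzyme occurrences:
  JekIX TCGACCCT/8: at [46, 175] ⇒ [54, 183]
  IvoIII GCAGGAG/0: at [5, 56, 112, 132, 167] ⇒ [5, 56, 112, 132, 167]
  BxoIII CGTTATGA/5: at [69, 104, 146, 158] ⇒ [74, 109, 151, 163]
  YnoIV TATC/3: at [12, 22, 40, 88] ⇒ [15, 25, 43, 91]

Pooled cuts: [5, 15, 25, 43, 54, 56, 74, 91, 109, 112, 132, 151, 163, 167, 183]

Fragment lengths:
  [0,5): 5 bp
  [5,15): 10 bp
  [15,25): 10 bp
  [25,43): 18 bp
  [43,54): 11 bp
  [54,56): 2 bp
  [56,74): 18 bp
  [74,91): 17 bp
  [91,109): 18 bp
  [109,112): 3 bp
  [112,132): 20 bp
  [132,151): 19 bp
  [151,163): 12 bp
  [163,167): 4 bp
  [167,183): 16 bp
  [183,188): 5 bp

[2,3,4,5,5,10,10,11,12,16,17,18,18,18,19,20]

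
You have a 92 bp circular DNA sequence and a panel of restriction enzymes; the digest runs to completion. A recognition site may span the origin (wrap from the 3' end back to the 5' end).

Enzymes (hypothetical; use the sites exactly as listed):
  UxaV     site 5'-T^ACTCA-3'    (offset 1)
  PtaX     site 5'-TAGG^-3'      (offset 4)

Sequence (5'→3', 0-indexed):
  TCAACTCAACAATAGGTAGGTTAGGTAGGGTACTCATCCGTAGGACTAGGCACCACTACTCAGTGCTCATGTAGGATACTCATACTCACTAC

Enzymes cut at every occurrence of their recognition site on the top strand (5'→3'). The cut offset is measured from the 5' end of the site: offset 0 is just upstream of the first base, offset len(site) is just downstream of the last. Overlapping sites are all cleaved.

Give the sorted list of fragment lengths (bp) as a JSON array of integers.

[2,2,4,4,5,6,6,7,7,13,18,18]

Scan for sites:
  UxaV (TACTCA, off=1): starts [30, 56, 76, 82, 89] → cuts [31, 57, 77, 83, 90]
  PtaX (TAGG, off=4): starts [12, 16, 21, 25, 40, 46, 71] → cuts [16, 20, 25, 29, 44, 50, 75]

Pooled cuts: [16, 20, 25, 29, 31, 44, 50, 57, 75, 77, 83, 90]

Fragments:
  16→20: 4 bp
  20→25: 5 bp
  25→29: 4 bp
  29→31: 2 bp
  31→44: 13 bp
  44→50: 6 bp
  50→57: 7 bp
  57→75: 18 bp
  75→77: 2 bp
  77→83: 6 bp
  83→90: 7 bp
  90→16 (wrap): 92-90+16 = 18 bp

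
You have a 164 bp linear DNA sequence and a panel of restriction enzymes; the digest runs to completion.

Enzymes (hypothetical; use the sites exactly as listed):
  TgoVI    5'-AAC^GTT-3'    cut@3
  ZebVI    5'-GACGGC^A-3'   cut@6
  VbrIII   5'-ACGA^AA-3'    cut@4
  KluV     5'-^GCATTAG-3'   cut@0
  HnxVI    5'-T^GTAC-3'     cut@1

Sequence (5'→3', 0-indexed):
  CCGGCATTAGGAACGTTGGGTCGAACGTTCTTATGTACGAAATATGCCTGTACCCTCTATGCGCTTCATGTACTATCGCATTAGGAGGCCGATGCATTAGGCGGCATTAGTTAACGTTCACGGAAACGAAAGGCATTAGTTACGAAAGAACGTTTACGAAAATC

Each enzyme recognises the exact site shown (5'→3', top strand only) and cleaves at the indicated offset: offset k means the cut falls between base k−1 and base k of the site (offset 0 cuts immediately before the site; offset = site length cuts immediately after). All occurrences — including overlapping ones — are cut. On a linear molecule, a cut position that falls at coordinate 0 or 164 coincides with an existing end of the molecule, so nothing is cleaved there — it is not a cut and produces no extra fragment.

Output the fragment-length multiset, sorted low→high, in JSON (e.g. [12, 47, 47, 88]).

[3,3,5,6,6,8,8,8,9,10,11,12,12,13,14,16,20]

Scan for sites:
  TgoVI (AACGTT, off=3): starts [11, 23, 112, 148] → cuts [14, 26, 115, 151]
  ZebVI (GACGGCA, off=6): no sites
  VbrIII (ACGAAA, off=4): starts [36, 125, 141, 155] → cuts [40, 129, 145, 159]
  KluV (GCATTAG, off=0): starts [3, 77, 93, 103, 132] → cuts [3, 77, 93, 103, 132]
  HnxVI (TGTAC, off=1): starts [33, 48, 68] → cuts [34, 49, 69]

Pooled cuts: [3, 14, 26, 34, 40, 49, 69, 77, 93, 103, 115, 129, 132, 145, 151, 159]

Fragments:
  [0,3): 3 bp
  [3,14): 11 bp
  [14,26): 12 bp
  [26,34): 8 bp
  [34,40): 6 bp
  [40,49): 9 bp
  [49,69): 20 bp
  [69,77): 8 bp
  [77,93): 16 bp
  [93,103): 10 bp
  [103,115): 12 bp
  [115,129): 14 bp
  [129,132): 3 bp
  [132,145): 13 bp
  [145,151): 6 bp
  [151,159): 8 bp
  [159,164): 5 bp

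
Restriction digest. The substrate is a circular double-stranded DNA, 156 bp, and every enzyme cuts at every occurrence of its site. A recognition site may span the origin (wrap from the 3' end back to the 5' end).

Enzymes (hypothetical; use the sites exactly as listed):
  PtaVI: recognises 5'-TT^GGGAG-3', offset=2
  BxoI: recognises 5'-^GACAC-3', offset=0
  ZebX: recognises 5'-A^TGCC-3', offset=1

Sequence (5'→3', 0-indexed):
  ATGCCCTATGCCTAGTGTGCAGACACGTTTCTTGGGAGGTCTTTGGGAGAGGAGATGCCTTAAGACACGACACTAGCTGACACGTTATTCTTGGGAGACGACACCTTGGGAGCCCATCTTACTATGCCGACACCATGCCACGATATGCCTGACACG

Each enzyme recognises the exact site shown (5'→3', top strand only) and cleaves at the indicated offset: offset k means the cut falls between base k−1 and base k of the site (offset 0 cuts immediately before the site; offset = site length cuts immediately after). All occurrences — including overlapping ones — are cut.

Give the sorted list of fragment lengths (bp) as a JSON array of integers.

[4,5,5,7,7,7,7,8,8,10,10,11,11,12,13,14,17]

Per-enzyme occurrences:
  PtaVI TTGGGAG/2: at [31, 42, 90, 105] ⇒ [33, 44, 92, 107]
  BxoI GACAC/0: at [21, 63, 68, 78, 99, 128, 150] ⇒ [21, 63, 68, 78, 99, 128, 150]
  ZebX ATGCC/1: at [0, 7, 54, 123, 134, 144] ⇒ [1, 8, 55, 124, 135, 145]

Pooled cuts: [1, 8, 21, 33, 44, 55, 63, 68, 78, 92, 99, 107, 124, 128, 135, 145, 150]

Fragment lengths:
  1→8: 7 bp
  8→21: 13 bp
  21→33: 12 bp
  33→44: 11 bp
  44→55: 11 bp
  55→63: 8 bp
  63→68: 5 bp
  68→78: 10 bp
  78→92: 14 bp
  92→99: 7 bp
  99→107: 8 bp
  107→124: 17 bp
  124→128: 4 bp
  128→135: 7 bp
  135→145: 10 bp
  145→150: 5 bp
  150→1 (wrap): 156-150+1 = 7 bp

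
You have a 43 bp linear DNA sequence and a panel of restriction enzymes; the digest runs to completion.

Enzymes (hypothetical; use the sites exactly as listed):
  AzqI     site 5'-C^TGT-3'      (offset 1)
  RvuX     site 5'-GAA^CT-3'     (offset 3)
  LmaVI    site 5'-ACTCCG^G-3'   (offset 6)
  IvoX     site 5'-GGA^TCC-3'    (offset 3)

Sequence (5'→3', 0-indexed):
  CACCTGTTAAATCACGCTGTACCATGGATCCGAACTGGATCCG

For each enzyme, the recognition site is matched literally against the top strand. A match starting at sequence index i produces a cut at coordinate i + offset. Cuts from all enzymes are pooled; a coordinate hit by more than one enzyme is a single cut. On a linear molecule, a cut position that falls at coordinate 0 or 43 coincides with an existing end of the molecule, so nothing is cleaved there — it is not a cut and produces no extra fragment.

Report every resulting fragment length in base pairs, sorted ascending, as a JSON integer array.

[4,4,5,6,11,13]

Site scan:
  AzqI CTGT/1: at [3, 16] ⇒ [4, 17]
  RvuX GAACT/3: at [31] ⇒ [34]
  LmaVI (ACTCCGG, off=6): no sites
  IvoX GGATCC/3: at [25, 36] ⇒ [28, 39]

Pooled cuts: [4, 17, 28, 34, 39]

Fragment lengths:
  [0,4): 4 bp
  [4,17): 13 bp
  [17,28): 11 bp
  [28,34): 6 bp
  [34,39): 5 bp
  [39,43): 4 bp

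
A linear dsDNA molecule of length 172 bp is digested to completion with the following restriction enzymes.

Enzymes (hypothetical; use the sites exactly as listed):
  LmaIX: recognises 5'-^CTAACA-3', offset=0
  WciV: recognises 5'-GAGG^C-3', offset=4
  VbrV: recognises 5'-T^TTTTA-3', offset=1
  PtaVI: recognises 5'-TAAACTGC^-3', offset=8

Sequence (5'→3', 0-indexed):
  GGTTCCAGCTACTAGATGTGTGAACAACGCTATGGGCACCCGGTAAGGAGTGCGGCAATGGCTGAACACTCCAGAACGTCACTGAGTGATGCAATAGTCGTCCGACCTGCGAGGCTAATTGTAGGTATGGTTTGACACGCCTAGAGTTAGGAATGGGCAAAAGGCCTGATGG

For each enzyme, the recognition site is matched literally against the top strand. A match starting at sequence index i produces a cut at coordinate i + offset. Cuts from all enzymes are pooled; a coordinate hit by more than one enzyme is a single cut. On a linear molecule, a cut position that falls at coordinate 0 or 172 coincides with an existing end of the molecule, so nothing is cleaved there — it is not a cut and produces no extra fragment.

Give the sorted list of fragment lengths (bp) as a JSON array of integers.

[58,114]

Scan for sites:
  LmaIX (CTAACA, off=0): no sites
  WciV GAGGC/4: at [110] ⇒ [114]
  VbrV (TTTTTA, off=1): no sites
  PtaVI (TAAACTGC, off=8): no sites

Pooled cuts: [114]

Fragment lengths:
  [0,114): 114 bp
  [114,172): 58 bp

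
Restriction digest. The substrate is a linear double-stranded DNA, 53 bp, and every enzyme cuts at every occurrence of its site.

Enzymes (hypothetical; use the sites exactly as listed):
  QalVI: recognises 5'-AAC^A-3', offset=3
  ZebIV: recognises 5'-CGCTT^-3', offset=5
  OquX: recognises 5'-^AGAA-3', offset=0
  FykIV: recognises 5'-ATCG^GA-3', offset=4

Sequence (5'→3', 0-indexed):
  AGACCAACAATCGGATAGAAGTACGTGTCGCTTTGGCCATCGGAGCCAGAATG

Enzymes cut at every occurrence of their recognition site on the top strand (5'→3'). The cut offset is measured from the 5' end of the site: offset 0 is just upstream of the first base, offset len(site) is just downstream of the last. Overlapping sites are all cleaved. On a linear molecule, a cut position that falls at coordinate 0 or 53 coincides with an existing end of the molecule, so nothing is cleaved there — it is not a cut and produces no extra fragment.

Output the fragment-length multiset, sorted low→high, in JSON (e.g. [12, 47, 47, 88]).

[3,5,5,6,8,9,17]

Scan for sites:
  QalVI AACA/3: at [5] ⇒ [8]
  ZebIV CGCTT/5: at [28] ⇒ [33]
  OquX AGAA/0: at [16, 47] ⇒ [16, 47]
  FykIV ATCGGA/4: at [9, 38] ⇒ [13, 42]

All cut coordinates (distinct, sorted): [8, 13, 16, 33, 42, 47]

Fragments:
  [0,8): 8 bp
  [8,13): 5 bp
  [13,16): 3 bp
  [16,33): 17 bp
  [33,42): 9 bp
  [42,47): 5 bp
  [47,53): 6 bp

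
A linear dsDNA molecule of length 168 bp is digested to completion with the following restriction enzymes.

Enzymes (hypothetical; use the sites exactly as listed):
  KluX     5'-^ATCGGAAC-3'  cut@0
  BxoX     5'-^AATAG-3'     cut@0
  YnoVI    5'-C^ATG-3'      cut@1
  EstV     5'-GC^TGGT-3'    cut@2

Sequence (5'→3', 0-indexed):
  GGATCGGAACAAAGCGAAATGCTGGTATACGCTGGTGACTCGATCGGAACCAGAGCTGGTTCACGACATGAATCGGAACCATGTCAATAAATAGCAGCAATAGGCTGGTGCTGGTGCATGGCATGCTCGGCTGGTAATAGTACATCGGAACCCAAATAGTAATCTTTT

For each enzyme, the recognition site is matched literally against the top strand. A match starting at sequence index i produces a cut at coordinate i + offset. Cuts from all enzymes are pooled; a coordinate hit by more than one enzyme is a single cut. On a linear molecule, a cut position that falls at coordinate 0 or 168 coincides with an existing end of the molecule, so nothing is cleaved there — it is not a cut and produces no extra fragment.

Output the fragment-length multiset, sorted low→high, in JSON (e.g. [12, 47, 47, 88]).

Scan for sites:
  KluX (ATCGGAAC, off=0): starts [2, 42, 71, 143] → cuts [2, 42, 71, 143]
  BxoX (AATAG, off=0): starts [89, 98, 135, 154] → cuts [89, 98, 135, 154]
  YnoVI (CATG, off=1): starts [66, 79, 116, 121] → cuts [67, 80, 117, 122]
  EstV (GCTGGT, off=2): starts [20, 30, 54, 103, 109, 129] → cuts [22, 32, 56, 105, 111, 131]

All cut coordinates (distinct, sorted): [2, 22, 32, 42, 56, 67, 71, 80, 89, 98, 105, 111, 117, 122, 131, 135, 143, 154]

Fragment lengths:
  [0,2): 2 bp
  [2,22): 20 bp
  [22,32): 10 bp
  [32,42): 10 bp
  [42,56): 14 bp
  [56,67): 11 bp
  [67,71): 4 bp
  [71,80): 9 bp
  [80,89): 9 bp
  [89,98): 9 bp
  [98,105): 7 bp
  [105,111): 6 bp
  [111,117): 6 bp
  [117,122): 5 bp
  [122,131): 9 bp
  [131,135): 4 bp
  [135,143): 8 bp
  [143,154): 11 bp
  [154,168): 14 bp

[2,4,4,5,6,6,7,8,9,9,9,9,10,10,11,11,14,14,20]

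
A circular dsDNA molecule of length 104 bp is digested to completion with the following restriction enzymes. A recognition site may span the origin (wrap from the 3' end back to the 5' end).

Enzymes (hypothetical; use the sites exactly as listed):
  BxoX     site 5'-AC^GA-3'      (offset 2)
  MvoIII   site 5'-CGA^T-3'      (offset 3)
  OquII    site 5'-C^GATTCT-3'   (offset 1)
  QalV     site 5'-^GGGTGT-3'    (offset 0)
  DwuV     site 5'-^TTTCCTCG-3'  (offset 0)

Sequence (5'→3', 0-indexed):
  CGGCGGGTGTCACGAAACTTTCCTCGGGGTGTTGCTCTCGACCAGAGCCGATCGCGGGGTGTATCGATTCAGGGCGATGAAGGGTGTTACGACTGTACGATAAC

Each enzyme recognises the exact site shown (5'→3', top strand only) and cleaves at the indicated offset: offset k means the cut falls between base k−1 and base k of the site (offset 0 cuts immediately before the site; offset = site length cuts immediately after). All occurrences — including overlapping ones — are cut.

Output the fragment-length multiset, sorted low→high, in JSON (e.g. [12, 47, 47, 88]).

[2,4,5,5,8,8,8,9,9,10,11,25]

Site scan:
  BxoX ACGA/2: at [11, 88, 96] ⇒ [13, 90, 98]
  MvoIII CGAT/3: at [48, 64, 74, 97] ⇒ [51, 67, 77, 100]
  OquII (CGATTCT, off=1): no sites
  QalV GGGTGT/0: at [4, 26, 56, 81] ⇒ [4, 26, 56, 81]
  DwuV TTTCCTCG/0: at [18] ⇒ [18]

All cut coordinates (distinct, sorted): [4, 13, 18, 26, 51, 56, 67, 77, 81, 90, 98, 100]

Fragment lengths:
  4→13: 9 bp
  13→18: 5 bp
  18→26: 8 bp
  26→51: 25 bp
  51→56: 5 bp
  56→67: 11 bp
  67→77: 10 bp
  77→81: 4 bp
  81→90: 9 bp
  90→98: 8 bp
  98→100: 2 bp
  100→4 (wrap): 104-100+4 = 8 bp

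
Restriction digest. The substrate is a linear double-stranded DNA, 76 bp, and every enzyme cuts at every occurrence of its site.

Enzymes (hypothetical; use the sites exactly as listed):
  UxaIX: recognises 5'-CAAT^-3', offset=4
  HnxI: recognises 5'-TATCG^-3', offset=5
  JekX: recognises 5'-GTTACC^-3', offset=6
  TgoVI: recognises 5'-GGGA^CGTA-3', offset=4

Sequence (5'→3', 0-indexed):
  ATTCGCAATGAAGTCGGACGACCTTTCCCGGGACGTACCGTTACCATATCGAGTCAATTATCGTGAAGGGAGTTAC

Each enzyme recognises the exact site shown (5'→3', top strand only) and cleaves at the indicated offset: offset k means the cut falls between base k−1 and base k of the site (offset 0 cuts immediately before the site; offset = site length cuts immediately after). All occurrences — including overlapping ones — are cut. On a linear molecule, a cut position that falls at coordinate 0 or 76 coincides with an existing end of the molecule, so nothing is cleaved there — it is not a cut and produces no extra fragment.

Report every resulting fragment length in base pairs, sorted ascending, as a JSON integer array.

[5,6,7,9,12,13,24]

Scan for sites:
  UxaIX (CAAT, off=4): starts [5, 54] → cuts [9, 58]
  HnxI (TATCG, off=5): starts [46, 58] → cuts [51, 63]
  JekX (GTTACC, off=6): starts [39] → cuts [45]
  TgoVI (GGGACGTA, off=4): starts [29] → cuts [33]

Pooled cuts: [9, 33, 45, 51, 58, 63]

Fragments:
  [0,9): 9 bp
  [9,33): 24 bp
  [33,45): 12 bp
  [45,51): 6 bp
  [51,58): 7 bp
  [58,63): 5 bp
  [63,76): 13 bp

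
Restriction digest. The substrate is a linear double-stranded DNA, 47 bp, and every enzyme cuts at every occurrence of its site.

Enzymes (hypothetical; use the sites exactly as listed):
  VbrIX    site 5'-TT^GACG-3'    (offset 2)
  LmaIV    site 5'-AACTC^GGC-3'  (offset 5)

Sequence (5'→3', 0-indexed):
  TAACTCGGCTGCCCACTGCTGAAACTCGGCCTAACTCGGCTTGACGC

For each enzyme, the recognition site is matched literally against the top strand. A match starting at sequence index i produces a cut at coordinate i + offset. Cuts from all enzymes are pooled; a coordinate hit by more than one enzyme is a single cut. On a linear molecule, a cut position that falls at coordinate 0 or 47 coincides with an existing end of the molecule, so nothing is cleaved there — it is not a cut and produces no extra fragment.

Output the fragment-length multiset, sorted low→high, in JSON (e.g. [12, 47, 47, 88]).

[5,5,6,10,21]

Scan for sites:
  VbrIX TTGACG/2: at [40] ⇒ [42]
  LmaIV AACTCGGC/5: at [1, 22, 32] ⇒ [6, 27, 37]

Pooled cuts: [6, 27, 37, 42]

Fragment lengths:
  [0,6): 6 bp
  [6,27): 21 bp
  [27,37): 10 bp
  [37,42): 5 bp
  [42,47): 5 bp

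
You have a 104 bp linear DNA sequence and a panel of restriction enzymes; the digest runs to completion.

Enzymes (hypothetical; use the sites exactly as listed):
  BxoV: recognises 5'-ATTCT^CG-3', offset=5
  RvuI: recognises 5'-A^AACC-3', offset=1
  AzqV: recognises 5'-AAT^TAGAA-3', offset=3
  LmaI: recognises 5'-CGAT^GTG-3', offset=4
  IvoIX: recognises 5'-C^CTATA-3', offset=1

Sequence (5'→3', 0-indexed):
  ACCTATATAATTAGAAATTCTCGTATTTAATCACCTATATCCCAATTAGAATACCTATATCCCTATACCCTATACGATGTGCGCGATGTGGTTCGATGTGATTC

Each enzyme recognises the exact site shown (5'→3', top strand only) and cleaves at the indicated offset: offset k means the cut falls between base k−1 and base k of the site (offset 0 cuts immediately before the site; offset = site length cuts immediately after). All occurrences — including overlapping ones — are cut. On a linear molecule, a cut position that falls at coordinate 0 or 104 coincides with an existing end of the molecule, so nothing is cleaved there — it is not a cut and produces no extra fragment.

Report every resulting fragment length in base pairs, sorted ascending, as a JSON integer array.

Per-enzyme occurrences:
  BxoV ATTCTCG/5: at [16] ⇒ [21]
  RvuI (AAACC, off=1): no sites
  AzqV AATTAGAA/3: at [8, 43] ⇒ [11, 46]
  LmaI CGATGTG/4: at [74, 83, 93] ⇒ [78, 87, 97]
  IvoIX CCTATA/1: at [1, 33, 53, 61, 68] ⇒ [2, 34, 54, 62, 69]

All cut coordinates (distinct, sorted): [2, 11, 21, 34, 46, 54, 62, 69, 78, 87, 97]

Fragment lengths:
  [0,2): 2 bp
  [2,11): 9 bp
  [11,21): 10 bp
  [21,34): 13 bp
  [34,46): 12 bp
  [46,54): 8 bp
  [54,62): 8 bp
  [62,69): 7 bp
  [69,78): 9 bp
  [78,87): 9 bp
  [87,97): 10 bp
  [97,104): 7 bp

[2,7,7,8,8,9,9,9,10,10,12,13]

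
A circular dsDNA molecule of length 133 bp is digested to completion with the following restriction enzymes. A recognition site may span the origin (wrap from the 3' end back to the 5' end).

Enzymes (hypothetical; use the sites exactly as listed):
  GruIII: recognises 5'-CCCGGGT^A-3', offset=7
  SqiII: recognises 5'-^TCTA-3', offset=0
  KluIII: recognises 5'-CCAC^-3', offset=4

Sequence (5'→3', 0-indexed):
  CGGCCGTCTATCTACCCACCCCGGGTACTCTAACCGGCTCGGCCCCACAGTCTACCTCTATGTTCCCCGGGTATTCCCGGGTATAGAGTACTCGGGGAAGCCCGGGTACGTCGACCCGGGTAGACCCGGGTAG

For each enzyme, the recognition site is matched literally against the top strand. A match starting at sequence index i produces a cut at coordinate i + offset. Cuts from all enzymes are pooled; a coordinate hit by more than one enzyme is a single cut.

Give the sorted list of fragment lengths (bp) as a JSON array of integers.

[2,2,4,6,7,8,9,10,10,14,16,20,25]

Per-enzyme occurrences:
  GruIII (CCCGGGTA, off=7): starts [19, 65, 75, 100, 114, 124] → cuts [26, 72, 82, 107, 121, 131]
  SqiII (TCTA, off=0): starts [6, 10, 28, 50, 56] → cuts [6, 10, 28, 50, 56]
  KluIII (CCAC, off=4): starts [15, 44] → cuts [19, 48]

All cut coordinates (distinct, sorted): [6, 10, 19, 26, 28, 48, 50, 56, 72, 82, 107, 121, 131]

Fragments:
  6→10: 4 bp
  10→19: 9 bp
  19→26: 7 bp
  26→28: 2 bp
  28→48: 20 bp
  48→50: 2 bp
  50→56: 6 bp
  56→72: 16 bp
  72→82: 10 bp
  82→107: 25 bp
  107→121: 14 bp
  121→131: 10 bp
  131→6 (wrap): 133-131+6 = 8 bp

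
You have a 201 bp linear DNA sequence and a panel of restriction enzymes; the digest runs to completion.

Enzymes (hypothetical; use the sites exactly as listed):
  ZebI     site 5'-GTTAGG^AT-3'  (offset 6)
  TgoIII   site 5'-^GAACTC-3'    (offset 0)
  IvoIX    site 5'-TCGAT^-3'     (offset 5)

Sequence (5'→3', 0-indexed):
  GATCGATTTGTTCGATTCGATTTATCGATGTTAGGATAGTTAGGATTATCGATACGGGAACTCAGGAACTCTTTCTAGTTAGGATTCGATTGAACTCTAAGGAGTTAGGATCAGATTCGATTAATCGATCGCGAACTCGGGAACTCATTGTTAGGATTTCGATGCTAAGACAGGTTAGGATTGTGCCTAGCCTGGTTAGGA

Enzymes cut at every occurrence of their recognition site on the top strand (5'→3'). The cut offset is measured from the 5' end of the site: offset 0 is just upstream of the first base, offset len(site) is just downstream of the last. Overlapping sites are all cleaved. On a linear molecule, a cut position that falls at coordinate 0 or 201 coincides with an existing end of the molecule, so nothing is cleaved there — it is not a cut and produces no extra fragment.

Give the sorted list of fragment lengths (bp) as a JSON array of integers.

[1,3,4,5,6,7,7,8,8,8,8,8,9,9,9,12,15,16,18,18,22]

Scan for sites:
  ZebI GTTAGGAT/6: at [29, 38, 77, 103, 149, 173] ⇒ [35, 44, 83, 109, 155, 179]
  TgoIII GAACTC/0: at [57, 65, 91, 132, 140] ⇒ [57, 65, 91, 132, 140]
  IvoIX TCGAT/5: at [2, 11, 16, 24, 48, 85, 116, 124, 158] ⇒ [7, 16, 21, 29, 53, 90, 121, 129, 163]

All cut coordinates (distinct, sorted): [7, 16, 21, 29, 35, 44, 53, 57, 65, 83, 90, 91, 109, 121, 129, 132, 140, 155, 163, 179]

Fragments:
  [0,7): 7 bp
  [7,16): 9 bp
  [16,21): 5 bp
  [21,29): 8 bp
  [29,35): 6 bp
  [35,44): 9 bp
  [44,53): 9 bp
  [53,57): 4 bp
  [57,65): 8 bp
  [65,83): 18 bp
  [83,90): 7 bp
  [90,91): 1 bp
  [91,109): 18 bp
  [109,121): 12 bp
  [121,129): 8 bp
  [129,132): 3 bp
  [132,140): 8 bp
  [140,155): 15 bp
  [155,163): 8 bp
  [163,179): 16 bp
  [179,201): 22 bp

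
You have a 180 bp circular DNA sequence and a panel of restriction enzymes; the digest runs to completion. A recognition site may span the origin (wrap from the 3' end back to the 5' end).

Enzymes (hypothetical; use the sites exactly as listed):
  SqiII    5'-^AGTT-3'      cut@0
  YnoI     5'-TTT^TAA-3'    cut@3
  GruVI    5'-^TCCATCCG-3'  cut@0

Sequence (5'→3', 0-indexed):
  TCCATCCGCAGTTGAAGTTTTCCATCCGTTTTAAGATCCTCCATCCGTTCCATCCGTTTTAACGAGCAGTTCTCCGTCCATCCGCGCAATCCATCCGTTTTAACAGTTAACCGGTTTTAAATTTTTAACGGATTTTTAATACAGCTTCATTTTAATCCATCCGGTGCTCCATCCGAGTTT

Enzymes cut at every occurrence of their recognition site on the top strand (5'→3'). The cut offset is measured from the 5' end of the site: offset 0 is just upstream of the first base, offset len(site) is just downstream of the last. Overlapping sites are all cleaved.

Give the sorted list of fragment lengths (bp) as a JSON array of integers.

Scan for sites:
  SqiII AGTT/0: at [9, 15, 67, 104, 175] ⇒ [9, 15, 67, 104, 175]
  YnoI TTTTAA/3: at [28, 56, 97, 114, 122, 133, 149] ⇒ [31, 59, 100, 117, 125, 136, 152]
  GruVI TCCATCCG/0: at [0, 20, 39, 48, 76, 89, 155, 167] ⇒ [0, 20, 39, 48, 76, 89, 155, 167]

Pooled cuts: [0, 9, 15, 20, 31, 39, 48, 59, 67, 76, 89, 100, 104, 117, 125, 136, 152, 155, 167, 175]

Fragment lengths:
  0→9: 9 bp
  9→15: 6 bp
  15→20: 5 bp
  20→31: 11 bp
  31→39: 8 bp
  39→48: 9 bp
  48→59: 11 bp
  59→67: 8 bp
  67→76: 9 bp
  76→89: 13 bp
  89→100: 11 bp
  100→104: 4 bp
  104→117: 13 bp
  117→125: 8 bp
  125→136: 11 bp
  136→152: 16 bp
  152→155: 3 bp
  155→167: 12 bp
  167→175: 8 bp
  175→0 (wrap): 180-175+0 = 5 bp

[3,4,5,5,6,8,8,8,8,9,9,9,11,11,11,11,12,13,13,16]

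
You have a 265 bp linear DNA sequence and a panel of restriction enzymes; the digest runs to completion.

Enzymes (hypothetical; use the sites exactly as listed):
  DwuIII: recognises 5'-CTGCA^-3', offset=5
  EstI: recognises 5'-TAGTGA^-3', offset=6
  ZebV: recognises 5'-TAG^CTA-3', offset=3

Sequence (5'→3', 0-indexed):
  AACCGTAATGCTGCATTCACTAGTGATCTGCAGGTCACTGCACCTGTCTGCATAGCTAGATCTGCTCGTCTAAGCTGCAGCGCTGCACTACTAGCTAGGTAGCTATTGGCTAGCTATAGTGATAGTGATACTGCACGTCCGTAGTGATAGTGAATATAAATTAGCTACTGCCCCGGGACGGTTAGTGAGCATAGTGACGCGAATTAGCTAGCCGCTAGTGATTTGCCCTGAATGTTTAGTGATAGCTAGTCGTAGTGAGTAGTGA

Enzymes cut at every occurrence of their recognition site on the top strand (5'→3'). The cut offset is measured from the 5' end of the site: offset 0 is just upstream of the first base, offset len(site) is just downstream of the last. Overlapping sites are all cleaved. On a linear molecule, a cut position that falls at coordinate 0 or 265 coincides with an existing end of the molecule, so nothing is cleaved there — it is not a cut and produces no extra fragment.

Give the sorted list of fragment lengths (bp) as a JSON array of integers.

Scan for sites:
  DwuIII CTGCA/5: at [10, 27, 37, 47, 74, 82, 130] ⇒ [15, 32, 42, 52, 79, 87, 135]
  EstI TAGTGA/6: at [20, 116, 122, 141, 147, 182, 191, 215, 236, 252, 259] ⇒ [26, 122, 128, 147, 153, 188, 197, 221, 242, 258] (position 265 is a terminus of the linear molecule — no cut)
  ZebV TAGCTA/3: at [52, 91, 99, 110, 161, 204, 242] ⇒ [55, 94, 102, 113, 164, 207, 245]

Pooled cuts: [15, 26, 32, 42, 52, 55, 79, 87, 94, 102, 113, 122, 128, 135, 147, 153, 164, 188, 197, 207, 221, 242, 245, 258]

Fragments:
  [0,15): 15 bp
  [15,26): 11 bp
  [26,32): 6 bp
  [32,42): 10 bp
  [42,52): 10 bp
  [52,55): 3 bp
  [55,79): 24 bp
  [79,87): 8 bp
  [87,94): 7 bp
  [94,102): 8 bp
  [102,113): 11 bp
  [113,122): 9 bp
  [122,128): 6 bp
  [128,135): 7 bp
  [135,147): 12 bp
  [147,153): 6 bp
  [153,164): 11 bp
  [164,188): 24 bp
  [188,197): 9 bp
  [197,207): 10 bp
  [207,221): 14 bp
  [221,242): 21 bp
  [242,245): 3 bp
  [245,258): 13 bp
  [258,265): 7 bp

[3,3,6,6,6,7,7,7,8,8,9,9,10,10,10,11,11,11,12,13,14,15,21,24,24]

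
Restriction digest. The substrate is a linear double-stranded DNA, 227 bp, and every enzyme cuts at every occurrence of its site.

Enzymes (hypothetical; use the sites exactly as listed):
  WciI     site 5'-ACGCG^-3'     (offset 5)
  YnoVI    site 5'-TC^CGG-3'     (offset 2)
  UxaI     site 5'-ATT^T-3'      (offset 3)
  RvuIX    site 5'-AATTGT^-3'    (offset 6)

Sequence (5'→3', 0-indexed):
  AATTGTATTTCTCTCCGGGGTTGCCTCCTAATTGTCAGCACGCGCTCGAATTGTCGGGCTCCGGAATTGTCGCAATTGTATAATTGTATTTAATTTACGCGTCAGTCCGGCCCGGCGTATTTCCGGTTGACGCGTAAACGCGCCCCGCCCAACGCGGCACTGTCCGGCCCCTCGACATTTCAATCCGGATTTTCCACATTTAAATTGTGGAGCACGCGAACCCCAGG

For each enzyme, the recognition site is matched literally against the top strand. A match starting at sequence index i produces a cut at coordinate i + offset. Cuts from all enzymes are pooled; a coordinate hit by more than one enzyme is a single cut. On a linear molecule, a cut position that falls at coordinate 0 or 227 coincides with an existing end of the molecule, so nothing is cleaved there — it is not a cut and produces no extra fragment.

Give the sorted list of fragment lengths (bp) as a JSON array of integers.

[2,3,3,5,6,6,6,6,6,6,7,8,8,8,8,9,9,9,9,9,10,10,11,14,14,15,20]

Per-enzyme occurrences:
  WciI ACGCG/5: at [39, 96, 129, 137, 151, 213] ⇒ [44, 101, 134, 142, 156, 218]
  YnoVI TCCGG/2: at [13, 59, 105, 121, 162, 183] ⇒ [15, 61, 107, 123, 164, 185]
  UxaI ATTT/3: at [6, 87, 92, 118, 176, 188, 197] ⇒ [9, 90, 95, 121, 179, 191, 200]
  RvuIX AATTGT/6: at [0, 29, 48, 64, 73, 81, 202] ⇒ [6, 35, 54, 70, 79, 87, 208]

Pooled cuts: [6, 9, 15, 35, 44, 54, 61, 70, 79, 87, 90, 95, 101, 107, 121, 123, 134, 142, 156, 164, 179, 185, 191, 200, 208, 218]

Fragments:
  [0,6): 6 bp
  [6,9): 3 bp
  [9,15): 6 bp
  [15,35): 20 bp
  [35,44): 9 bp
  [44,54): 10 bp
  [54,61): 7 bp
  [61,70): 9 bp
  [70,79): 9 bp
  [79,87): 8 bp
  [87,90): 3 bp
  [90,95): 5 bp
  [95,101): 6 bp
  [101,107): 6 bp
  [107,121): 14 bp
  [121,123): 2 bp
  [123,134): 11 bp
  [134,142): 8 bp
  [142,156): 14 bp
  [156,164): 8 bp
  [164,179): 15 bp
  [179,185): 6 bp
  [185,191): 6 bp
  [191,200): 9 bp
  [200,208): 8 bp
  [208,218): 10 bp
  [218,227): 9 bp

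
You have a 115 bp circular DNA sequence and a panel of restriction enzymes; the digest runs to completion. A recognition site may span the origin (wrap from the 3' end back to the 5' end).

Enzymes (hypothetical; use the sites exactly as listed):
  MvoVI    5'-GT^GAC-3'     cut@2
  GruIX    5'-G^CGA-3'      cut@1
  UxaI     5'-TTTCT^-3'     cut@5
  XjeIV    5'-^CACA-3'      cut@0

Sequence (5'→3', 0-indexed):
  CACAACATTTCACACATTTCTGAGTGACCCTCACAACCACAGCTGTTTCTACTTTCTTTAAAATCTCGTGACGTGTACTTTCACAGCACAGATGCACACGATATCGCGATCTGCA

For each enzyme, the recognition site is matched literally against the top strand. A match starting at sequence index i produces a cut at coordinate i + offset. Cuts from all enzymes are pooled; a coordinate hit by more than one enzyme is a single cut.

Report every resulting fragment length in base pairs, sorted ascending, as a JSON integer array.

[2,2,4,5,6,6,7,7,8,9,10,12,12,12,13]

Per-enzyme occurrences:
  MvoVI (GTGAC, off=2): starts [23, 67] → cuts [25, 69]
  GruIX (GCGA, off=1): starts [105] → cuts [106]
  UxaI (TTTCT, off=5): starts [16, 45, 52] → cuts [21, 50, 57]
  XjeIV (CACA, off=0): starts [0, 10, 12, 31, 37, 81, 86, 94, 113] → cuts [0, 10, 12, 31, 37, 81, 86, 94, 113]

All cut coordinates (distinct, sorted): [0, 10, 12, 21, 25, 31, 37, 50, 57, 69, 81, 86, 94, 106, 113]

Fragment lengths:
  0→10: 10 bp
  10→12: 2 bp
  12→21: 9 bp
  21→25: 4 bp
  25→31: 6 bp
  31→37: 6 bp
  37→50: 13 bp
  50→57: 7 bp
  57→69: 12 bp
  69→81: 12 bp
  81→86: 5 bp
  86→94: 8 bp
  94→106: 12 bp
  106→113: 7 bp
  113→0 (wrap): 115-113+0 = 2 bp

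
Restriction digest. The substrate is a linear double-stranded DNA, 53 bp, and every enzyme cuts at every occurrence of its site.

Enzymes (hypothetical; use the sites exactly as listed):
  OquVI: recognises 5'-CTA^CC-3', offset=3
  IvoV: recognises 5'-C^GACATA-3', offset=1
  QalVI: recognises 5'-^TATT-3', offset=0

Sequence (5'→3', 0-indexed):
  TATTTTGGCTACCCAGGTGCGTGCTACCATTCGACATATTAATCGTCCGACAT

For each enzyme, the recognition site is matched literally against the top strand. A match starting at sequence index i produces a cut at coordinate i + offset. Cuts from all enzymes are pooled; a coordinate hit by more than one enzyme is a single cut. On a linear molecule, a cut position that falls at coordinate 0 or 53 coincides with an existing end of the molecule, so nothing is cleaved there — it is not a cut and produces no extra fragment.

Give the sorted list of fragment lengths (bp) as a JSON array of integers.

Site scan:
  OquVI (CTACC, off=3): starts [8, 23] → cuts [11, 26]
  IvoV (CGACATA, off=1): starts [31] → cuts [32]
  QalVI (TATT, off=0): starts [0, 36] → cuts [36] (position 0 is a terminus of the linear molecule — no cut)

All cut coordinates (distinct, sorted): [11, 26, 32, 36]

Fragment lengths:
  [0,11): 11 bp
  [11,26): 15 bp
  [26,32): 6 bp
  [32,36): 4 bp
  [36,53): 17 bp

[4,6,11,15,17]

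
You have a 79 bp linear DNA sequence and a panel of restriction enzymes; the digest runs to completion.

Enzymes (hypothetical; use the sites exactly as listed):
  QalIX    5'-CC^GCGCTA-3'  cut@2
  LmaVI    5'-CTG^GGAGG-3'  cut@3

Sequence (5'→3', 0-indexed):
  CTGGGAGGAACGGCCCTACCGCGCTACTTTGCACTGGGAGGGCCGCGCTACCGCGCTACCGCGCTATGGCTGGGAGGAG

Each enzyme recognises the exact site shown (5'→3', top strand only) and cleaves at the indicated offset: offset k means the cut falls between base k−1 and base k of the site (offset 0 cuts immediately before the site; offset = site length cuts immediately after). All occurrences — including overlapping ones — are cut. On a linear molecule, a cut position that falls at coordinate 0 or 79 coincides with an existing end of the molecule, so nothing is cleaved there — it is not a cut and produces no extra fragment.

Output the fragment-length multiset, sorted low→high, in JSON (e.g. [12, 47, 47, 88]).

[3,7,8,8,8,12,16,17]

Per-enzyme occurrences:
  QalIX (CCGCGCTA, off=2): starts [18, 42, 50, 58] → cuts [20, 44, 52, 60]
  LmaVI (CTGGGAGG, off=3): starts [0, 33, 69] → cuts [3, 36, 72]

All cut coordinates (distinct, sorted): [3, 20, 36, 44, 52, 60, 72]

Fragment lengths:
  [0,3): 3 bp
  [3,20): 17 bp
  [20,36): 16 bp
  [36,44): 8 bp
  [44,52): 8 bp
  [52,60): 8 bp
  [60,72): 12 bp
  [72,79): 7 bp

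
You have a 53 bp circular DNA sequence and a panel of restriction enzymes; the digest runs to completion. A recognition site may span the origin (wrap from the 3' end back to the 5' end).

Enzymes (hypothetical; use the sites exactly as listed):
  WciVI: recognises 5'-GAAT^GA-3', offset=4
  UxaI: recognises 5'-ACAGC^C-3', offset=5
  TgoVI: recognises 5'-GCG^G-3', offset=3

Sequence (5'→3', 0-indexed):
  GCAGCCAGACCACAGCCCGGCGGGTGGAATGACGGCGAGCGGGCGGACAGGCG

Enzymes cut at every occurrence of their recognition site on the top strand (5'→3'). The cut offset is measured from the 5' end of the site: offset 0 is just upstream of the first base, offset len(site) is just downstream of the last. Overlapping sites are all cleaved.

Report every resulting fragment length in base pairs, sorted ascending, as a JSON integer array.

Scan for sites:
  WciVI GAATGA/4: at [26] ⇒ [30]
  UxaI ACAGCC/5: at [11] ⇒ [16]
  TgoVI GCGG/3: at [19, 38, 42, 50] ⇒ [0, 22, 41, 45]

Pooled cuts: [0, 16, 22, 30, 41, 45]

Fragment lengths:
  0→16: 16 bp
  16→22: 6 bp
  22→30: 8 bp
  30→41: 11 bp
  41→45: 4 bp
  45→0 (wrap): 53-45+0 = 8 bp

[4,6,8,8,11,16]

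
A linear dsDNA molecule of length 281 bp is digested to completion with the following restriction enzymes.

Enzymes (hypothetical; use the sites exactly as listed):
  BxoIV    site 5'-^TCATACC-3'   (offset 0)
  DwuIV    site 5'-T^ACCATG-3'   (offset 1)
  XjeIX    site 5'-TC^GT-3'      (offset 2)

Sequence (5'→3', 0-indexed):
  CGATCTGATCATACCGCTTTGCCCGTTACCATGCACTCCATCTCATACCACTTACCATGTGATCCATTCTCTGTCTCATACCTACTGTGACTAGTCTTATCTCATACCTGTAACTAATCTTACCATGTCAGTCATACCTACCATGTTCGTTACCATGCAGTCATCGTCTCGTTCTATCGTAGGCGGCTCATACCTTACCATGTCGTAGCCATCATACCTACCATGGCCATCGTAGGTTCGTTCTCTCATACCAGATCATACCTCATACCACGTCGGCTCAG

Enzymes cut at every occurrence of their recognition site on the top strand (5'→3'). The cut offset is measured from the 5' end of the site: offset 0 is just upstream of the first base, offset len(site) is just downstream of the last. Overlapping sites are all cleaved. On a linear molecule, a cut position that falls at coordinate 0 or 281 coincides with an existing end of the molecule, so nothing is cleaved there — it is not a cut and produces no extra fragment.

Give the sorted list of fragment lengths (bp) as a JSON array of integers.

Per-enzyme occurrences:
  BxoIV (TCATACC, off=0): starts [8, 42, 75, 101, 131, 187, 211, 245, 255, 262] → cuts [8, 42, 75, 101, 131, 187, 211, 245, 255, 262]
  DwuIV (TACCATG, off=1): starts [26, 52, 120, 138, 150, 195, 218] → cuts [27, 53, 121, 139, 151, 196, 219]
  XjeIX (TCGT, off=2): starts [146, 163, 168, 176, 202, 229, 237] → cuts [148, 165, 170, 178, 204, 231, 239]

All cut coordinates (distinct, sorted): [8, 27, 42, 53, 75, 101, 121, 131, 139, 148, 151, 165, 170, 178, 187, 196, 204, 211, 219, 231, 239, 245, 255, 262]

Fragments:
  [0,8): 8 bp
  [8,27): 19 bp
  [27,42): 15 bp
  [42,53): 11 bp
  [53,75): 22 bp
  [75,101): 26 bp
  [101,121): 20 bp
  [121,131): 10 bp
  [131,139): 8 bp
  [139,148): 9 bp
  [148,151): 3 bp
  [151,165): 14 bp
  [165,170): 5 bp
  [170,178): 8 bp
  [178,187): 9 bp
  [187,196): 9 bp
  [196,204): 8 bp
  [204,211): 7 bp
  [211,219): 8 bp
  [219,231): 12 bp
  [231,239): 8 bp
  [239,245): 6 bp
  [245,255): 10 bp
  [255,262): 7 bp
  [262,281): 19 bp

[3,5,6,7,7,8,8,8,8,8,8,9,9,9,10,10,11,12,14,15,19,19,20,22,26]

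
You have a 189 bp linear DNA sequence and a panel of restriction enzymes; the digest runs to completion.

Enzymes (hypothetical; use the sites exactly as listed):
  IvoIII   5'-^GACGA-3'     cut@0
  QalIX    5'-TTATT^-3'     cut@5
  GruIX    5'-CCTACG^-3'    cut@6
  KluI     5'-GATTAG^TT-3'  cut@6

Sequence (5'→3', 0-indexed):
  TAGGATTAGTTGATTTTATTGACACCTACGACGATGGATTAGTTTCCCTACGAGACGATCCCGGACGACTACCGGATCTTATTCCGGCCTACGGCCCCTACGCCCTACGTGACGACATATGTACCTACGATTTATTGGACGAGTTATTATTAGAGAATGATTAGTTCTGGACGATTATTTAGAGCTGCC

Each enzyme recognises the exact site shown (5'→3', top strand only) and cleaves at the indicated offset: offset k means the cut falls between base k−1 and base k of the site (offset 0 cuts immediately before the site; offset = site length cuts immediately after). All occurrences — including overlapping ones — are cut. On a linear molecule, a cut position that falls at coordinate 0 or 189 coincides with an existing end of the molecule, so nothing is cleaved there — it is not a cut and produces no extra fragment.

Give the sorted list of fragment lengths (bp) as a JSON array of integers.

[1,1,1,1,3,5,7,7,9,9,9,10,10,10,10,10,11,11,12,13,19,20]

Site scan:
  IvoIII GACGA/0: at [29, 53, 63, 110, 137, 169] ⇒ [29, 53, 63, 110, 137, 169]
  QalIX TTATT/5: at [15, 78, 131, 143, 146, 174] ⇒ [20, 83, 136, 148, 151, 179]
  GruIX CCTACG/6: at [24, 46, 87, 96, 103, 123] ⇒ [30, 52, 93, 102, 109, 129]
  KluI GATTAGTT/6: at [3, 36, 158] ⇒ [9, 42, 164]

Pooled cuts: [9, 20, 29, 30, 42, 52, 53, 63, 83, 93, 102, 109, 110, 129, 136, 137, 148, 151, 164, 169, 179]

Fragments:
  [0,9): 9 bp
  [9,20): 11 bp
  [20,29): 9 bp
  [29,30): 1 bp
  [30,42): 12 bp
  [42,52): 10 bp
  [52,53): 1 bp
  [53,63): 10 bp
  [63,83): 20 bp
  [83,93): 10 bp
  [93,102): 9 bp
  [102,109): 7 bp
  [109,110): 1 bp
  [110,129): 19 bp
  [129,136): 7 bp
  [136,137): 1 bp
  [137,148): 11 bp
  [148,151): 3 bp
  [151,164): 13 bp
  [164,169): 5 bp
  [169,179): 10 bp
  [179,189): 10 bp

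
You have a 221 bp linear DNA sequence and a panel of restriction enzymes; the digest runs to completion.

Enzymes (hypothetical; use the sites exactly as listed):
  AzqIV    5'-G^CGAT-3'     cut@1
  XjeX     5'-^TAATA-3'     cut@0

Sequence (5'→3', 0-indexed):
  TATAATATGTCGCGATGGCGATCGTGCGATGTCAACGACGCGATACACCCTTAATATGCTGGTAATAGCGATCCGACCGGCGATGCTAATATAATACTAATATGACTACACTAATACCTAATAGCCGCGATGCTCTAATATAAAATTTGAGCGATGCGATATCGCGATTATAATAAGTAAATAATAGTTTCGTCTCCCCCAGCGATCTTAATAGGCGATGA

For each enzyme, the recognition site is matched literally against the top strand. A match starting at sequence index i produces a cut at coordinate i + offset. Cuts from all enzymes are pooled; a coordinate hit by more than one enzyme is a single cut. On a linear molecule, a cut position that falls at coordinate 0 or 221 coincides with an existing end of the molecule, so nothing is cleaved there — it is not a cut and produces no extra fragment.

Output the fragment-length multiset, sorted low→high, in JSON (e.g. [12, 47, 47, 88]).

Scan for sites:
  AzqIV (GCGAT, off=1): starts [11, 17, 25, 39, 67, 79, 126, 150, 155, 163, 201, 214] → cuts [12, 18, 26, 40, 68, 80, 127, 151, 156, 164, 202, 215]
  XjeX (TAATA, off=0): starts [2, 51, 62, 86, 91, 97, 111, 118, 135, 170, 181, 208] → cuts [2, 51, 62, 86, 91, 97, 111, 118, 135, 170, 181, 208]

All cut coordinates (distinct, sorted): [2, 12, 18, 26, 40, 51, 62, 68, 80, 86, 91, 97, 111, 118, 127, 135, 151, 156, 164, 170, 181, 202, 208, 215]

Fragment lengths:
  [0,2): 2 bp
  [2,12): 10 bp
  [12,18): 6 bp
  [18,26): 8 bp
  [26,40): 14 bp
  [40,51): 11 bp
  [51,62): 11 bp
  [62,68): 6 bp
  [68,80): 12 bp
  [80,86): 6 bp
  [86,91): 5 bp
  [91,97): 6 bp
  [97,111): 14 bp
  [111,118): 7 bp
  [118,127): 9 bp
  [127,135): 8 bp
  [135,151): 16 bp
  [151,156): 5 bp
  [156,164): 8 bp
  [164,170): 6 bp
  [170,181): 11 bp
  [181,202): 21 bp
  [202,208): 6 bp
  [208,215): 7 bp
  [215,221): 6 bp

[2,5,5,6,6,6,6,6,6,6,7,7,8,8,8,9,10,11,11,11,12,14,14,16,21]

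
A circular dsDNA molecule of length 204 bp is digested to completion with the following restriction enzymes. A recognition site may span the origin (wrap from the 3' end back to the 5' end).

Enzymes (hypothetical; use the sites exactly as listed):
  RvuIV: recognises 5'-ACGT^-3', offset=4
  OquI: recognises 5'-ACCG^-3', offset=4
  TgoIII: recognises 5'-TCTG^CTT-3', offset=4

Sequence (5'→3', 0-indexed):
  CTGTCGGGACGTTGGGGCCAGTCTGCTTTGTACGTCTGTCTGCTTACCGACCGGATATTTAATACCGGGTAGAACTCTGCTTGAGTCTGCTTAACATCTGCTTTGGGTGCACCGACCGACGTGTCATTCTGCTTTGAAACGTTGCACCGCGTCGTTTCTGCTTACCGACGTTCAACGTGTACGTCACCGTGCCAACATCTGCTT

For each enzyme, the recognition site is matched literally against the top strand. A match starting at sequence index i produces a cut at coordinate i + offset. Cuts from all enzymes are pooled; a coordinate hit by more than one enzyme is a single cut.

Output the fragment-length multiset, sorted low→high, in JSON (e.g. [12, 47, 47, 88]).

Per-enzyme occurrences:
  RvuIV (ACGT, off=4): starts [8, 31, 118, 138, 167, 174, 180] → cuts [12, 35, 122, 142, 171, 178, 184]
  OquI (ACCG, off=4): starts [45, 49, 63, 110, 114, 145, 163, 185] → cuts [49, 53, 67, 114, 118, 149, 167, 189]
  TgoIII (TCTGCTT, off=4): starts [21, 38, 75, 85, 96, 127, 156, 197] → cuts [25, 42, 79, 89, 100, 131, 160, 201]

Pooled cuts: [12, 25, 35, 42, 49, 53, 67, 79, 89, 100, 114, 118, 122, 131, 142, 149, 160, 167, 171, 178, 184, 189, 201]

Fragment lengths:
  12→25: 13 bp
  25→35: 10 bp
  35→42: 7 bp
  42→49: 7 bp
  49→53: 4 bp
  53→67: 14 bp
  67→79: 12 bp
  79→89: 10 bp
  89→100: 11 bp
  100→114: 14 bp
  114→118: 4 bp
  118→122: 4 bp
  122→131: 9 bp
  131→142: 11 bp
  142→149: 7 bp
  149→160: 11 bp
  160→167: 7 bp
  167→171: 4 bp
  171→178: 7 bp
  178→184: 6 bp
  184→189: 5 bp
  189→201: 12 bp
  201→12 (wrap): 204-201+12 = 15 bp

[4,4,4,4,5,6,7,7,7,7,7,9,10,10,11,11,11,12,12,13,14,14,15]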